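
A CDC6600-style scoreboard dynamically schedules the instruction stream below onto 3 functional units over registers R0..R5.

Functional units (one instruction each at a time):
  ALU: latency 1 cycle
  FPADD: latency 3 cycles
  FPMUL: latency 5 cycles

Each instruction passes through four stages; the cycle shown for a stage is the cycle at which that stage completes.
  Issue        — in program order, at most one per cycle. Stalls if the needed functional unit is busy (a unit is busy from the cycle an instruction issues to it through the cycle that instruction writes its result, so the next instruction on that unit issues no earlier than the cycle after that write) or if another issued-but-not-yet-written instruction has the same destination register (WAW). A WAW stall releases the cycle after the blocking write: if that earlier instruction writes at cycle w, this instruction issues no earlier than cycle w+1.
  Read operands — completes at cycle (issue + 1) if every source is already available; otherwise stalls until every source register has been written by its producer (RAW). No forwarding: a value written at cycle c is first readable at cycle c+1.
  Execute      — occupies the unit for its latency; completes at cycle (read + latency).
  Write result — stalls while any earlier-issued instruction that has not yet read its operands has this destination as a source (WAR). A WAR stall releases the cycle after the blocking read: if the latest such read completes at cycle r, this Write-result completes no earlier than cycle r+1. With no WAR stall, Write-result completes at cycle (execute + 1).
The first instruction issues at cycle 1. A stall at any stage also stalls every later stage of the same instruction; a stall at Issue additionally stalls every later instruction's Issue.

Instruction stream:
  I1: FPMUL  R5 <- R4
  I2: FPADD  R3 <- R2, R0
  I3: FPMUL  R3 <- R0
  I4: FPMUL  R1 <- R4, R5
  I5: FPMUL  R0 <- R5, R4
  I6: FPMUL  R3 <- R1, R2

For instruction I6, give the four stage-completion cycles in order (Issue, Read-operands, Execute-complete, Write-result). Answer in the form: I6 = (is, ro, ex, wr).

1) issue 1, read 2, done 7, write 8
2) issue 2, read 3, done 6, write 7
3) issue 9, read 10, done 15, write 16  <struct: FPMUL busy until I1 writes@8>
4) issue 17, read 18, done 23, write 24  <struct: FPMUL busy until I3 writes@16>
5) issue 25, read 26, done 31, write 32  <struct: FPMUL busy until I4 writes@24>
6) issue 33, read 34, done 39, write 40  <struct: FPMUL busy until I5 writes@32>

I6 = (33, 34, 39, 40)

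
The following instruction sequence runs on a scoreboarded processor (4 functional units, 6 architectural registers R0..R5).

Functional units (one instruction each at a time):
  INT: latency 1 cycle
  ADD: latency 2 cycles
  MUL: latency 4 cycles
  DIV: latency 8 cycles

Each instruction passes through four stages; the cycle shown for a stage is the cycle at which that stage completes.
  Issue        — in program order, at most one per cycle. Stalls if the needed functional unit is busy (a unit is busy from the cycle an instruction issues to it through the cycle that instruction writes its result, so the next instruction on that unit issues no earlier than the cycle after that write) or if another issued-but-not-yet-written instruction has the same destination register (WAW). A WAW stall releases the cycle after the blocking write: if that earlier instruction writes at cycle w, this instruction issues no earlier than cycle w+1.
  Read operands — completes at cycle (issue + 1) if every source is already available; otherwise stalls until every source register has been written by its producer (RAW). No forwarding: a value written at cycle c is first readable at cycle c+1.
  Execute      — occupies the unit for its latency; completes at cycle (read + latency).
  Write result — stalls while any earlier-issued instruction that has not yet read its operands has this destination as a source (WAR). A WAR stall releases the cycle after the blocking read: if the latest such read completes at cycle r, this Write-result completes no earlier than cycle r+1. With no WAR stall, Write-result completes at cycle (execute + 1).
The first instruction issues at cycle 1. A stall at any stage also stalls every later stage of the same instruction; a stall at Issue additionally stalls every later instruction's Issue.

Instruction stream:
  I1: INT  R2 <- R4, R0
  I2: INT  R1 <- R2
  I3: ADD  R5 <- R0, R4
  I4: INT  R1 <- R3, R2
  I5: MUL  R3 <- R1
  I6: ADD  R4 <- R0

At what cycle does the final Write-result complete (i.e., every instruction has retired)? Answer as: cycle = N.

c1: issue I1 (INT)
c2: I1 read-ops
c3: I1 finished on INT
c4: I1→R2
c5: issue I2 (INT)
c6: I2 read-ops · issue I3 (ADD)
c7: I2 finished on INT · I3 read-ops
c8: I2→R1
c9: I3 finished on ADD · issue I4 (INT)
c10: I3→R5 · I4 read-ops · issue I5 (MUL)
c11: I4 finished on INT · issue I6 (ADD)
c12: I4→R1 · I6 read-ops
c13: I5 read-ops
c14: I6 finished on ADD
c15: I6→R4
c17: I5 finished on MUL
c18: I5→R3

cycle = 18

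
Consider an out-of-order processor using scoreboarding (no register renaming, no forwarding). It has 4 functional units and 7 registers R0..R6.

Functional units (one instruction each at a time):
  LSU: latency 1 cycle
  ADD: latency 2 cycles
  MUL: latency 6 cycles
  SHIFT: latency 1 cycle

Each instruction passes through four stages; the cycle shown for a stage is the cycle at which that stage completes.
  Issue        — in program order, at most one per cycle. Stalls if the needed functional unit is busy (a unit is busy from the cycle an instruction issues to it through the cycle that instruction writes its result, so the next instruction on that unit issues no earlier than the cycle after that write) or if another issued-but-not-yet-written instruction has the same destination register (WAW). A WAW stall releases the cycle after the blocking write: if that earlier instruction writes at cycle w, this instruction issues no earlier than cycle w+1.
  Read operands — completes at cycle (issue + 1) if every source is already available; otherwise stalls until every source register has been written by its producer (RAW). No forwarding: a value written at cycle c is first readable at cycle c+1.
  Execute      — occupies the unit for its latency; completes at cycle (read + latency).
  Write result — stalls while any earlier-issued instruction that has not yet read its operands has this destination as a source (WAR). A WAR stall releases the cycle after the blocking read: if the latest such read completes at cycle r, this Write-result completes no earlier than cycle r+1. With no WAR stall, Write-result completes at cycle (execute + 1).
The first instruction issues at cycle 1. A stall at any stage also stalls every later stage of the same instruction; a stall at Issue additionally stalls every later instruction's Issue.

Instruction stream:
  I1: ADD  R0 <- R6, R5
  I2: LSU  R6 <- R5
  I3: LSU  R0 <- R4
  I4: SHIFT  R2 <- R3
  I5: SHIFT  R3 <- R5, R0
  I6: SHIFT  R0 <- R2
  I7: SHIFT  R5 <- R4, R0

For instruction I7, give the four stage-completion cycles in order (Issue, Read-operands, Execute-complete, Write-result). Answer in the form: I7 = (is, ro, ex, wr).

I7 = (19, 20, 21, 22)

c1: I1 dispatched to ADD
c2: I1 operands ready · I2 dispatched to LSU
c3: I2 operands ready
c4: I1 complete · I2 complete
c5: R0←I1 · R6←I2
c6: I3 dispatched to LSU
c7: I3 operands ready · I4 dispatched to SHIFT
c8: I3 complete · I4 operands ready
c9: R0←I3 · I4 complete
c10: R2←I4
c11: I5 dispatched to SHIFT
c12: I5 operands ready
c13: I5 complete
c14: R3←I5
c15: I6 dispatched to SHIFT
c16: I6 operands ready
c17: I6 complete
c18: R0←I6
c19: I7 dispatched to SHIFT
c20: I7 operands ready
c21: I7 complete
c22: R5←I7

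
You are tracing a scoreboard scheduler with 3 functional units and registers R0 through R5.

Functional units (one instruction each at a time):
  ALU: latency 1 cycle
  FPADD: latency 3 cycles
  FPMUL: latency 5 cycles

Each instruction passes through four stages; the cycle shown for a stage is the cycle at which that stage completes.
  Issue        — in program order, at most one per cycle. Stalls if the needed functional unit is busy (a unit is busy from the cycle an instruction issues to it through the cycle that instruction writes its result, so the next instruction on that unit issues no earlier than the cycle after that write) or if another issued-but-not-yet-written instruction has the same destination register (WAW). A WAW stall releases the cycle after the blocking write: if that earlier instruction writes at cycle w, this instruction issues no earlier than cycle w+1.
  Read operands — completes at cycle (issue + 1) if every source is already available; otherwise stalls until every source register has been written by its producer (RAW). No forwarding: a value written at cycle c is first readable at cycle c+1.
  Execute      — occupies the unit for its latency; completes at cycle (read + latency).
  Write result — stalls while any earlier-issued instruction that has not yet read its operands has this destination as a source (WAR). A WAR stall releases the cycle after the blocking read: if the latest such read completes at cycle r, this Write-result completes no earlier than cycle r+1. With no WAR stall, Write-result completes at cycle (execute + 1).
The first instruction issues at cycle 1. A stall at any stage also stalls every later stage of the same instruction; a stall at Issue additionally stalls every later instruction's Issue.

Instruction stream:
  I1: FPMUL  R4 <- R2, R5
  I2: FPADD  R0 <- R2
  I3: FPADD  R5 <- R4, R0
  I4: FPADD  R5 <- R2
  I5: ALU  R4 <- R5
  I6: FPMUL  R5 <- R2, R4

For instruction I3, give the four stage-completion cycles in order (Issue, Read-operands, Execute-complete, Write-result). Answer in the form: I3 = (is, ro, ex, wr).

I3 = (8, 9, 12, 13)

c1: I1 issues→FPMUL
c2: I1 reads | I2 issues→FPADD
c3: I2 reads
c6: I2 exec-done
c7: I1 exec-done | I2 writes R0
c8: I1 writes R4 | I3 issues→FPADD
c9: I3 reads
c12: I3 exec-done
c13: I3 writes R5
c14: I4 issues→FPADD
c15: I4 reads | I5 issues→ALU
c18: I4 exec-done
c19: I4 writes R5
c20: I5 reads | I6 issues→FPMUL
c21: I5 exec-done
c22: I5 writes R4
c23: I6 reads
c28: I6 exec-done
c29: I6 writes R5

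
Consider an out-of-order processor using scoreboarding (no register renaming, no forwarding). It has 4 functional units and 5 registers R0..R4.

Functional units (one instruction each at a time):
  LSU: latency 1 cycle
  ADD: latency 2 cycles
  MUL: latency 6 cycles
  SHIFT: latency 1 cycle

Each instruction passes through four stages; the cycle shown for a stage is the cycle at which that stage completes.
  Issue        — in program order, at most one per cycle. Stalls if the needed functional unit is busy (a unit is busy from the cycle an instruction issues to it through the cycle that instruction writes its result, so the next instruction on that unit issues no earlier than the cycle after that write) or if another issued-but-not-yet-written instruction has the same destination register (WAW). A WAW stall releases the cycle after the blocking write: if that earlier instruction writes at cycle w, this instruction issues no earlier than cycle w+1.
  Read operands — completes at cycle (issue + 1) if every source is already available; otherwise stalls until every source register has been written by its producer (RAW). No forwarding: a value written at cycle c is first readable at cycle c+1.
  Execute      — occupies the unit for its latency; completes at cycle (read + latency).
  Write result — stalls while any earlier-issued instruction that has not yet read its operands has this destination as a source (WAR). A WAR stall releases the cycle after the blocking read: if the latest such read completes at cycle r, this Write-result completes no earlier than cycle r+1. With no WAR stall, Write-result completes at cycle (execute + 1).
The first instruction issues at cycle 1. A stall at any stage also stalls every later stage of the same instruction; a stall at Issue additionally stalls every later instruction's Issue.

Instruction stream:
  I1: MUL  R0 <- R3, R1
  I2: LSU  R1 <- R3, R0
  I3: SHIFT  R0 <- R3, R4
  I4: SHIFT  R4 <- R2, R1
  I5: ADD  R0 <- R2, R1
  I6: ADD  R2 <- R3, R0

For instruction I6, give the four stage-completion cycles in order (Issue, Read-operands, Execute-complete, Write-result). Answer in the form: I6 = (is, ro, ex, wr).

I1: IS=1 RO=2 EX=8 WR=9
I2: IS=2 RO=10 EX=11 WR=12  [RAW R0: wait I1 write@9]
I3: IS=10 RO=11 EX=12 WR=13  [WAW R0: wait I1 write@9]
I4: IS=14 RO=15 EX=16 WR=17  [struct: SHIFT busy until I3 writes@13]
I5: IS=15 RO=16 EX=18 WR=19
I6: IS=20 RO=21 EX=23 WR=24  [struct: ADD busy until I5 writes@19]

I6 = (20, 21, 23, 24)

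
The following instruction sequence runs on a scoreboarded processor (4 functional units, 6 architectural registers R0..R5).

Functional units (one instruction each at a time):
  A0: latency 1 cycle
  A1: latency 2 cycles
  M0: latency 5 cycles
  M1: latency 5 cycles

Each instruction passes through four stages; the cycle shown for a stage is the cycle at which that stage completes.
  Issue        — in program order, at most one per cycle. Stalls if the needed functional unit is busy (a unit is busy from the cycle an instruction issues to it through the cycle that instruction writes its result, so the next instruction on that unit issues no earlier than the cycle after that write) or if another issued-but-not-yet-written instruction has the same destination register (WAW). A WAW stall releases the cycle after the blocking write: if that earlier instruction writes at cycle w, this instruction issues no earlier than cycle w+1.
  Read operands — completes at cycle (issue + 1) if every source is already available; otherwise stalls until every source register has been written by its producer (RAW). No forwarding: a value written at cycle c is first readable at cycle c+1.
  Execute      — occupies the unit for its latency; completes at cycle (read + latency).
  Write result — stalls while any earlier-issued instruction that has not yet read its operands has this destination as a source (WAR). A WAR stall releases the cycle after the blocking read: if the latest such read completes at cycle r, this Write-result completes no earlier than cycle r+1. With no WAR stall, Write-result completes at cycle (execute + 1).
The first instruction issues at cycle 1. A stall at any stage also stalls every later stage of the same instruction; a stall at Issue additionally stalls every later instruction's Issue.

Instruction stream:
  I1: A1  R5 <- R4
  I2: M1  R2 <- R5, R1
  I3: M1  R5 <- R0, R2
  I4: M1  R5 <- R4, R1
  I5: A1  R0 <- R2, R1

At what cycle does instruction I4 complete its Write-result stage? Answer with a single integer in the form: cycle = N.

cycle = 28

I1 -> (1, 2, 4, 5)
I2 -> (2, 6, 11, 12)  // RAW R5: wait I1 write@5
I3 -> (13, 14, 19, 20)  // struct: M1 busy until I2 writes@12
I4 -> (21, 22, 27, 28)  // struct: M1 busy until I3 writes@20
I5 -> (22, 23, 25, 26)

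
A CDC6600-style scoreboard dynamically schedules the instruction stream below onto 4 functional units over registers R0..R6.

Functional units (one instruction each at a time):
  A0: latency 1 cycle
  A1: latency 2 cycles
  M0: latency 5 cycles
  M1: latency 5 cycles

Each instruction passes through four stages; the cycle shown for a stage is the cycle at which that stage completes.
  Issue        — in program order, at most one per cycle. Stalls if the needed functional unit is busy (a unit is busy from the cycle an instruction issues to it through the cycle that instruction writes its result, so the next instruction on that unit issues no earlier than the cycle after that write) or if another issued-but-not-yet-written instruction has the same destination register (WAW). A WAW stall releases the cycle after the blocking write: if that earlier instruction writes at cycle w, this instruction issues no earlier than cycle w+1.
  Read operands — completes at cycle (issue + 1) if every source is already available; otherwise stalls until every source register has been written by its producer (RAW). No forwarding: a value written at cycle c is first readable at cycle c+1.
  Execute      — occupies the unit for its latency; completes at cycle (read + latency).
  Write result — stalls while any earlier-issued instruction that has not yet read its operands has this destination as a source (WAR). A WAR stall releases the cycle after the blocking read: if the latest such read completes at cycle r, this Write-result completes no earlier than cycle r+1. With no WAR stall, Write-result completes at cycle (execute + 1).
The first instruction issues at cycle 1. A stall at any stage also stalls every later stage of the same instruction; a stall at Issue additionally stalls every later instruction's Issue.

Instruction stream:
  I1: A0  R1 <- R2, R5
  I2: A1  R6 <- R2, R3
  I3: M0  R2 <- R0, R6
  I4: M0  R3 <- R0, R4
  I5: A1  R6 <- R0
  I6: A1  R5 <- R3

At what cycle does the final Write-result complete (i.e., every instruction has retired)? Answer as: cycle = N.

[I1] 1/2/3/4
[I2] 2/3/5/6
[I3] 3/7/12/13  (RAW R6: wait I2 write@6)
[I4] 14/15/20/21  (struct: M0 busy until I3 writes@13)
[I5] 15/16/18/19
[I6] 20/22/24/25  (struct: A1 busy until I5 writes@19; RAW R3: wait I4 write@21)

cycle = 25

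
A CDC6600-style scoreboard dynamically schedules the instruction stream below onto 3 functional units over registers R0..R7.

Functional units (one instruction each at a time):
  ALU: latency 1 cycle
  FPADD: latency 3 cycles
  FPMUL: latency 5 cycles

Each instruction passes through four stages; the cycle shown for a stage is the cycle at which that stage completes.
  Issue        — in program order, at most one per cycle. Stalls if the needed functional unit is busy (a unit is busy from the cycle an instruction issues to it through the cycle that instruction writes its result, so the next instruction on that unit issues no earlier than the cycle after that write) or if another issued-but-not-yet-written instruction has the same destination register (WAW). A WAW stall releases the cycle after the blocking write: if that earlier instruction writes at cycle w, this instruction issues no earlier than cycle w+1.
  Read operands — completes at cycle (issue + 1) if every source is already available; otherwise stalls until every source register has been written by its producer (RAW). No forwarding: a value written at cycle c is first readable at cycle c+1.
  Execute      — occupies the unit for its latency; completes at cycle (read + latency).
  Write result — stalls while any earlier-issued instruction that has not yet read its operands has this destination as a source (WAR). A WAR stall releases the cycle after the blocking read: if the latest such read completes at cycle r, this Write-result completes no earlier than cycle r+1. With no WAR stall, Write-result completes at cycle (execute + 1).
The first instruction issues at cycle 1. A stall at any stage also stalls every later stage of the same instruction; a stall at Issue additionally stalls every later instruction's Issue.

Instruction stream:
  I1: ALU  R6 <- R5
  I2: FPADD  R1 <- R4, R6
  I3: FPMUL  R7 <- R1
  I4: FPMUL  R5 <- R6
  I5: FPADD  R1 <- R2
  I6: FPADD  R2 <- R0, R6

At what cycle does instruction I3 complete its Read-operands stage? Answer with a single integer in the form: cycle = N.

cycle = 10

[1] issue I1 (ALU)
[2] I1 read-ops, issue I2 (FPADD)
[3] I1 finished on ALU, issue I3 (FPMUL)
[4] I1→R6
[5] I2 read-ops
[8] I2 finished on FPADD
[9] I2→R1
[10] I3 read-ops
[15] I3 finished on FPMUL
[16] I3→R7
[17] issue I4 (FPMUL)
[18] I4 read-ops, issue I5 (FPADD)
[19] I5 read-ops
[22] I5 finished on FPADD
[23] I4 finished on FPMUL, I5→R1
[24] I4→R5, issue I6 (FPADD)
[25] I6 read-ops
[28] I6 finished on FPADD
[29] I6→R2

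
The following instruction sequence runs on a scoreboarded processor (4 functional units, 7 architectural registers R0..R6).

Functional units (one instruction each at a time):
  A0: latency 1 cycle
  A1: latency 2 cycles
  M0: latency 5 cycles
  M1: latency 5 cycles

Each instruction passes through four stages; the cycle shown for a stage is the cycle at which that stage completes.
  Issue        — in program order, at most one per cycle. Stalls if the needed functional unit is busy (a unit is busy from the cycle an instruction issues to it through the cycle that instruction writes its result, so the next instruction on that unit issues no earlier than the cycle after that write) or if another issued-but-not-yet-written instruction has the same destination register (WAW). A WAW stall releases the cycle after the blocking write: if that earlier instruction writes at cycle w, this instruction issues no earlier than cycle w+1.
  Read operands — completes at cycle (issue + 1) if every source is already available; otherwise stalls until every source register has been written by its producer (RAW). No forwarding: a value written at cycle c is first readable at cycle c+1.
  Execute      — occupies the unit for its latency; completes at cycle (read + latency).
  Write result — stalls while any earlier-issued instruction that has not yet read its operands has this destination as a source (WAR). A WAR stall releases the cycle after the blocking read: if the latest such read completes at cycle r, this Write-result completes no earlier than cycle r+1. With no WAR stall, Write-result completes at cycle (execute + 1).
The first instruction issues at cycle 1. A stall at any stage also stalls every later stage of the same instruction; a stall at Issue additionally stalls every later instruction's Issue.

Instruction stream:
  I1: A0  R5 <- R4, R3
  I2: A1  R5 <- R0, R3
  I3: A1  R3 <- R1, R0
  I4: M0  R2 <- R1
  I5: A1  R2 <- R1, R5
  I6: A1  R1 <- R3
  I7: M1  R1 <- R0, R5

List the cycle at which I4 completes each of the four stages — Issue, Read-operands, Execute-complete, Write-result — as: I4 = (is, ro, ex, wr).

cycle 1: I1→A0
cycle 2: I1 RO
cycle 3: I1 EX
cycle 4: I1 WR R5
cycle 5: I2→A1
cycle 6: I2 RO
cycle 8: I2 EX
cycle 9: I2 WR R5
cycle 10: I3→A1
cycle 11: I3 RO | I4→M0
cycle 12: I4 RO
cycle 13: I3 EX
cycle 14: I3 WR R3
cycle 17: I4 EX
cycle 18: I4 WR R2
cycle 19: I5→A1
cycle 20: I5 RO
cycle 22: I5 EX
cycle 23: I5 WR R2
cycle 24: I6→A1
cycle 25: I6 RO
cycle 27: I6 EX
cycle 28: I6 WR R1
cycle 29: I7→M1
cycle 30: I7 RO
cycle 35: I7 EX
cycle 36: I7 WR R1

I4 = (11, 12, 17, 18)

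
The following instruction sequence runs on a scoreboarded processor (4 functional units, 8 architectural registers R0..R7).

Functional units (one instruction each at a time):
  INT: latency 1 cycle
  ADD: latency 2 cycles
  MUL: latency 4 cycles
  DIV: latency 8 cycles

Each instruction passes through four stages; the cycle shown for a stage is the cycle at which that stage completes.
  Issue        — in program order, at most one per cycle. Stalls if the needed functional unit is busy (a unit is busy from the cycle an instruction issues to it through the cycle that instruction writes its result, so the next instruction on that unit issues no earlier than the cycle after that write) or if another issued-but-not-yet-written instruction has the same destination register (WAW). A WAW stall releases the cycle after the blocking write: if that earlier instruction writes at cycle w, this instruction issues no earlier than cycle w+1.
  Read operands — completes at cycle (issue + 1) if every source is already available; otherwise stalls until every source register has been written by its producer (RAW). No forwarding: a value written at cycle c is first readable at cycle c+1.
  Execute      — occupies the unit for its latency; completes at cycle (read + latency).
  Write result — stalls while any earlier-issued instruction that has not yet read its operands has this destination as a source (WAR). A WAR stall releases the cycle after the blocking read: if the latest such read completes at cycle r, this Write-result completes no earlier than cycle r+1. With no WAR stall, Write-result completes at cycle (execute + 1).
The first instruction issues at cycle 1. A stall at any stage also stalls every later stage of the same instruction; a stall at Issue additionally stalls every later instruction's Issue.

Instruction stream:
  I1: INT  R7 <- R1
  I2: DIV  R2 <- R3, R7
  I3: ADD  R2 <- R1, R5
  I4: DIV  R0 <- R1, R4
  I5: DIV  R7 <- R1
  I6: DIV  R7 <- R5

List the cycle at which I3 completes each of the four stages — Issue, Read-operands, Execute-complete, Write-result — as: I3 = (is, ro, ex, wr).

I3 = (15, 16, 18, 19)

t=1  issue I1 (INT)
t=2  I1 read-ops | issue I2 (DIV)
t=3  I1 finished on INT
t=4  I1→R7
t=5  I2 read-ops
t=13  I2 finished on DIV
t=14  I2→R2
t=15  issue I3 (ADD)
t=16  I3 read-ops | issue I4 (DIV)
t=17  I4 read-ops
t=18  I3 finished on ADD
t=19  I3→R2
t=25  I4 finished on DIV
t=26  I4→R0
t=27  issue I5 (DIV)
t=28  I5 read-ops
t=36  I5 finished on DIV
t=37  I5→R7
t=38  issue I6 (DIV)
t=39  I6 read-ops
t=47  I6 finished on DIV
t=48  I6→R7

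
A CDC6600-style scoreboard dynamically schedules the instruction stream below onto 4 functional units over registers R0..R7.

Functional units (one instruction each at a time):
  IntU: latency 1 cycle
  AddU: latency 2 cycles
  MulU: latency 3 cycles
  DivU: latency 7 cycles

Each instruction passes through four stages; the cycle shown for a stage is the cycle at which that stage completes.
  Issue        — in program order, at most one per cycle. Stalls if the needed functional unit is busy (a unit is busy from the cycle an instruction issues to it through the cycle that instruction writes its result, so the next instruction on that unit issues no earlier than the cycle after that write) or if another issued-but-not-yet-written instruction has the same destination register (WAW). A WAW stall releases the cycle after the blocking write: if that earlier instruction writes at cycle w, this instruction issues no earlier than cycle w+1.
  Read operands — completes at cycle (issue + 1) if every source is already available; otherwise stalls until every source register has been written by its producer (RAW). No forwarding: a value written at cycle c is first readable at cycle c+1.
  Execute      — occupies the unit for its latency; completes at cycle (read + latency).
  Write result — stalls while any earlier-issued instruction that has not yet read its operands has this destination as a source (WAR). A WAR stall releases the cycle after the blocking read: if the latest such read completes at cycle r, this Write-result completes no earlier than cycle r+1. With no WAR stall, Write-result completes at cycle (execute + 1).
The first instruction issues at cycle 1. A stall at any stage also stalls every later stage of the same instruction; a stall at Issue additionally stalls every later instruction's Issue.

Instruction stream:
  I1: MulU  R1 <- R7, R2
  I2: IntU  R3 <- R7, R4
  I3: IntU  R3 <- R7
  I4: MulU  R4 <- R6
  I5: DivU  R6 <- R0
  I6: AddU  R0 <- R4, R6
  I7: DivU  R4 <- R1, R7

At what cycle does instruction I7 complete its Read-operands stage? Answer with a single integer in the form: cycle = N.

c1: issue I1 (MulU)
c2: I1 read-ops, issue I2 (IntU)
c3: I2 read-ops
c4: I2 finished on IntU
c5: I1 finished on MulU, I2→R3
c6: I1→R1, issue I3 (IntU)
c7: I3 read-ops, issue I4 (MulU)
c8: I3 finished on IntU, I4 read-ops, issue I5 (DivU)
c9: I3→R3, I5 read-ops, issue I6 (AddU)
c11: I4 finished on MulU
c12: I4→R4
c16: I5 finished on DivU
c17: I5→R6
c18: I6 read-ops, issue I7 (DivU)
c19: I7 read-ops
c20: I6 finished on AddU
c21: I6→R0
c26: I7 finished on DivU
c27: I7→R4

cycle = 19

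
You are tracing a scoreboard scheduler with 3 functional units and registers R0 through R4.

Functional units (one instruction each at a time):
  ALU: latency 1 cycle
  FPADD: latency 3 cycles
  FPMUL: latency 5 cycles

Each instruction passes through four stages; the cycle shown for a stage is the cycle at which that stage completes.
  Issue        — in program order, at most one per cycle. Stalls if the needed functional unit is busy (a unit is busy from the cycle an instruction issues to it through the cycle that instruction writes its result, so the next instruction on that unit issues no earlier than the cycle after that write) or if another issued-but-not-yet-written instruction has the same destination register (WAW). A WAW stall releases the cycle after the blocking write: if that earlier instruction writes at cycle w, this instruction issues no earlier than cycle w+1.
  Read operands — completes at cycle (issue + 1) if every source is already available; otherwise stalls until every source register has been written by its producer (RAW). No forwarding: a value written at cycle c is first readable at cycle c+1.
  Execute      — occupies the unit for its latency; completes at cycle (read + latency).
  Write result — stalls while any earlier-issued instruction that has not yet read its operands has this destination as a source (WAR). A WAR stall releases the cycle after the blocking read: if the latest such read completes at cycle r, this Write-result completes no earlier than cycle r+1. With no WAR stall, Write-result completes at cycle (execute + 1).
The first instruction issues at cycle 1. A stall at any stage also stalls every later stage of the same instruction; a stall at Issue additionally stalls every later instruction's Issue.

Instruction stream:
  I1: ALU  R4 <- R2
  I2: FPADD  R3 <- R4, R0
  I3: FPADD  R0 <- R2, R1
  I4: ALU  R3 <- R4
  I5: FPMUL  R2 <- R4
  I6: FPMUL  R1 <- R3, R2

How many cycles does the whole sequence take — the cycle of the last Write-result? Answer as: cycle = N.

I1  is:1  ro:2  ex:3  wr:4
I2  is:2  ro:5  ex:8  wr:9  — RAW R4: wait I1 write@4
I3  is:10  ro:11  ex:14  wr:15  — struct: FPADD busy until I2 writes@9
I4  is:11  ro:12  ex:13  wr:14
I5  is:12  ro:13  ex:18  wr:19
I6  is:20  ro:21  ex:26  wr:27  — struct: FPMUL busy until I5 writes@19

cycle = 27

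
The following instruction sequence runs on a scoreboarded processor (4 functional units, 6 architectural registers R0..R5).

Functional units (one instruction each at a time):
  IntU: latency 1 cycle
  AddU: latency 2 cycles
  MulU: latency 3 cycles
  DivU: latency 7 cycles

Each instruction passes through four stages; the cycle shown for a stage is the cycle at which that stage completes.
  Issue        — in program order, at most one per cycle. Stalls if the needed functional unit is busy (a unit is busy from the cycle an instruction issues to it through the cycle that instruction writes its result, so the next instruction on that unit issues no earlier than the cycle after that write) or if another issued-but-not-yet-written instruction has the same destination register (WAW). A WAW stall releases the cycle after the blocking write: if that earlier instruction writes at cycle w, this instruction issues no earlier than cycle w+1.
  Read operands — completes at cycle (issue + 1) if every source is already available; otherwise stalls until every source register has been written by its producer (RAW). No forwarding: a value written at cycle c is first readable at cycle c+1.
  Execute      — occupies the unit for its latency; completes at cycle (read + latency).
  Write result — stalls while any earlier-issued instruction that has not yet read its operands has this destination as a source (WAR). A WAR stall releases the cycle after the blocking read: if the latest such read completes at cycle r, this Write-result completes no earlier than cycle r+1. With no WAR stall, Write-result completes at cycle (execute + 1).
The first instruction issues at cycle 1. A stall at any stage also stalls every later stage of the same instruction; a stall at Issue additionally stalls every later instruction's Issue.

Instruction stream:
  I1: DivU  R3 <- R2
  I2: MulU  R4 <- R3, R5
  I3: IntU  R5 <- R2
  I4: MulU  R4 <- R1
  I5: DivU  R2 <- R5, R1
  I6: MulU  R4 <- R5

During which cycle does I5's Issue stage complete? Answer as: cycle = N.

cycle = 17

cycle 1: I1 issues→DivU
cycle 2: I1 reads; I2 issues→MulU
cycle 3: I3 issues→IntU
cycle 4: I3 reads
cycle 5: I3 exec-done
cycle 9: I1 exec-done
cycle 10: I1 writes R3
cycle 11: I2 reads
cycle 12: I3 writes R5
cycle 14: I2 exec-done
cycle 15: I2 writes R4
cycle 16: I4 issues→MulU
cycle 17: I4 reads; I5 issues→DivU
cycle 18: I5 reads
cycle 20: I4 exec-done
cycle 21: I4 writes R4
cycle 22: I6 issues→MulU
cycle 23: I6 reads
cycle 25: I5 exec-done
cycle 26: I5 writes R2; I6 exec-done
cycle 27: I6 writes R4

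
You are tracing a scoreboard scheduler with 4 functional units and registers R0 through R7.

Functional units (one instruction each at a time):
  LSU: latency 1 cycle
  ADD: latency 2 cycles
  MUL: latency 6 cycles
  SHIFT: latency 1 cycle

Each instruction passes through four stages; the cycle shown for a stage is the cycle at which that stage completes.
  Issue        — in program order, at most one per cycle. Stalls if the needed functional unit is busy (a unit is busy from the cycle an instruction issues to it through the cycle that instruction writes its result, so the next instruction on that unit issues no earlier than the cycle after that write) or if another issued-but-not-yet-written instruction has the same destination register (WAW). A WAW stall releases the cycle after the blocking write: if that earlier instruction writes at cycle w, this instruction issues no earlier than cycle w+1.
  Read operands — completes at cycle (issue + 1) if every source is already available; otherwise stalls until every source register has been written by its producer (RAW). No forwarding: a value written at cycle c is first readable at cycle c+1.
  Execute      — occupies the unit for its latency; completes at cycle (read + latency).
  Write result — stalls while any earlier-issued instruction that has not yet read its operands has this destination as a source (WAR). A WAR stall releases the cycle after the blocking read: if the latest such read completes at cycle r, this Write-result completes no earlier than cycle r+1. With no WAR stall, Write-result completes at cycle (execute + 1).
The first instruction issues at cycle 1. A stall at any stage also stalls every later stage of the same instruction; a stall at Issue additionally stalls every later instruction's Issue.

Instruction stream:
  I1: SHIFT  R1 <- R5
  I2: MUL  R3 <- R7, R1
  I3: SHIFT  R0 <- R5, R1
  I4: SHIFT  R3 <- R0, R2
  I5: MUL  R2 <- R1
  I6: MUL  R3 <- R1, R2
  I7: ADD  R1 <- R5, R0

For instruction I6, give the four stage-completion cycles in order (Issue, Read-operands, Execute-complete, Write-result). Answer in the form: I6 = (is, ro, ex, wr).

I1: IS=1 RO=2 EX=3 WR=4
I2: IS=2 RO=5 EX=11 WR=12  [RAW R1: wait I1 write@4]
I3: IS=5 RO=6 EX=7 WR=8  [struct: SHIFT busy until I1 writes@4]
I4: IS=13 RO=14 EX=15 WR=16  [WAW R3: wait I2 write@12]
I5: IS=14 RO=15 EX=21 WR=22
I6: IS=23 RO=24 EX=30 WR=31  [struct: MUL busy until I5 writes@22]
I7: IS=24 RO=25 EX=27 WR=28

I6 = (23, 24, 30, 31)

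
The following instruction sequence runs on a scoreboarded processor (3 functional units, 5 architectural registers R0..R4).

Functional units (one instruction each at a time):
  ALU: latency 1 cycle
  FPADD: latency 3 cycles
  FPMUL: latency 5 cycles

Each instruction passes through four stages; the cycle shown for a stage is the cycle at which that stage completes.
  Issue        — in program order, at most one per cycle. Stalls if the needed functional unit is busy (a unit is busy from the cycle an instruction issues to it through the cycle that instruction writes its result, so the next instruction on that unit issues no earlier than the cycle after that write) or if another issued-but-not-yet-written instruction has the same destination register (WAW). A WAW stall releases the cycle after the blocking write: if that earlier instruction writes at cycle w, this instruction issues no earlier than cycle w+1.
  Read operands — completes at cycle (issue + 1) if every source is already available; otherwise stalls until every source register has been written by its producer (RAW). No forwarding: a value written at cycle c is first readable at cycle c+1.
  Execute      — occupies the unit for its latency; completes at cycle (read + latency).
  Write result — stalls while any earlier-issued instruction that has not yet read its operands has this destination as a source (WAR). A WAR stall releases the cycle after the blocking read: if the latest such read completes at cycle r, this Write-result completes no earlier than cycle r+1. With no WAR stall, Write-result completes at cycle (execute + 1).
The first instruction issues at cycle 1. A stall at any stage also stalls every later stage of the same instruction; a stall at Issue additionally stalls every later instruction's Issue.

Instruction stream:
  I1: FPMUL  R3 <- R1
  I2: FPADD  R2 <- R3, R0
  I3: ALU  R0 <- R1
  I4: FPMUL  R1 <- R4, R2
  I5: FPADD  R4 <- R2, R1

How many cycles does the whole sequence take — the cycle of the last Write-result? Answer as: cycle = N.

t=1  I1→FPMUL
t=2  I1 RO, I2→FPADD
t=3  I3→ALU
t=4  I3 RO
t=5  I3 EX
t=7  I1 EX
t=8  I1 WR R3
t=9  I2 RO, I4→FPMUL
t=10  I3 WR R0
t=12  I2 EX
t=13  I2 WR R2
t=14  I4 RO, I5→FPADD
t=19  I4 EX
t=20  I4 WR R1
t=21  I5 RO
t=24  I5 EX
t=25  I5 WR R4

cycle = 25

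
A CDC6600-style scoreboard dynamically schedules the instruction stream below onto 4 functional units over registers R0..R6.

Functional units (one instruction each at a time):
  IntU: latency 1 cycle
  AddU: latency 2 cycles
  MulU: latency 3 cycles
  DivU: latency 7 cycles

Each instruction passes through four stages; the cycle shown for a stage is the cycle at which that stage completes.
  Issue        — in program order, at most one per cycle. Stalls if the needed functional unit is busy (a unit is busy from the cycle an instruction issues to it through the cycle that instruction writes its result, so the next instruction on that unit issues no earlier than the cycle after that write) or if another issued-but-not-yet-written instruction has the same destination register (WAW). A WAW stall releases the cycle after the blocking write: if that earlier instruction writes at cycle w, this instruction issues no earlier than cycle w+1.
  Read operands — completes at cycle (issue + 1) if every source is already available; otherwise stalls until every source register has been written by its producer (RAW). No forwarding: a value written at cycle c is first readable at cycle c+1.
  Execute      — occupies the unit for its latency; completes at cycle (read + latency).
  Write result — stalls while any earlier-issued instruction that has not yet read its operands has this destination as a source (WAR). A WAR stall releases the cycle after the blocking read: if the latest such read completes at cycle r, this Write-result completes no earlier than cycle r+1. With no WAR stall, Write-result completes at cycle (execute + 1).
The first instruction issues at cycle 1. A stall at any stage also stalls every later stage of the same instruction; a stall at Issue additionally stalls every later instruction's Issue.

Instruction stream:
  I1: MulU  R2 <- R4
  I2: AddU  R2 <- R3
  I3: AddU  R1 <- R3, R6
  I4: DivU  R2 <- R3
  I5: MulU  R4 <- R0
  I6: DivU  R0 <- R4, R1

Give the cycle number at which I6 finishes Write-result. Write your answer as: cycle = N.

I1: IS=1 RO=2 EX=5 WR=6
I2: IS=7 RO=8 EX=10 WR=11  [WAW R2: wait I1 write@6]
I3: IS=12 RO=13 EX=15 WR=16  [struct: AddU busy until I2 writes@11]
I4: IS=13 RO=14 EX=21 WR=22
I5: IS=14 RO=15 EX=18 WR=19
I6: IS=23 RO=24 EX=31 WR=32  [struct: DivU busy until I4 writes@22]

cycle = 32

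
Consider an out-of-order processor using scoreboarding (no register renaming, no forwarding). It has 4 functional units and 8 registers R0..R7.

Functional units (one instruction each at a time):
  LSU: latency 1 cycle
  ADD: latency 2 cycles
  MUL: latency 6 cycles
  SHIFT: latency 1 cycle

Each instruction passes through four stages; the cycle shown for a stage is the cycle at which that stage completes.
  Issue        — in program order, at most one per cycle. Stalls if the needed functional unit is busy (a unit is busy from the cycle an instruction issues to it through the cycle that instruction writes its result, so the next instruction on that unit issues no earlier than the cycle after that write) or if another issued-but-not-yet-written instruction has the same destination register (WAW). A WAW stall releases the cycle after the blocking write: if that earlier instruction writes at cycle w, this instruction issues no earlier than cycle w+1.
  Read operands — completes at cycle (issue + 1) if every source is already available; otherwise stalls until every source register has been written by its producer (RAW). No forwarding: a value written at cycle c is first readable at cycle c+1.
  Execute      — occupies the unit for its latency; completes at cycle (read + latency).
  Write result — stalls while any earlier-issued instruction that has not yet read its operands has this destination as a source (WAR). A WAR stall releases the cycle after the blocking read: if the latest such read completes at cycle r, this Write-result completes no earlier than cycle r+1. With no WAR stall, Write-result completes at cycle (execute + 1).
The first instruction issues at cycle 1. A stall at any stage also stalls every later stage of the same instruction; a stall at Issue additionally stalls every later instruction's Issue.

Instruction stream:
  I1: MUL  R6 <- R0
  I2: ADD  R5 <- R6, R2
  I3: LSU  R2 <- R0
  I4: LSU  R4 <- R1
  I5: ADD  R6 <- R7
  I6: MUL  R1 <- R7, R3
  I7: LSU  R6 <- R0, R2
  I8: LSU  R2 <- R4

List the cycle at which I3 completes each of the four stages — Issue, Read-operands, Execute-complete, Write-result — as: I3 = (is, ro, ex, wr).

I3 = (3, 4, 5, 11)

c1: I1→MUL
c2: I1 RO; I2→ADD
c3: I3→LSU
c4: I3 RO
c5: I3 EX
c8: I1 EX
c9: I1 WR R6
c10: I2 RO
c11: I3 WR R2
c12: I2 EX; I4→LSU
c13: I2 WR R5; I4 RO
c14: I4 EX; I5→ADD
c15: I4 WR R4; I5 RO; I6→MUL
c16: I6 RO
c17: I5 EX
c18: I5 WR R6
c19: I7→LSU
c20: I7 RO
c21: I7 EX
c22: I6 EX; I7 WR R6
c23: I6 WR R1; I8→LSU
c24: I8 RO
c25: I8 EX
c26: I8 WR R2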